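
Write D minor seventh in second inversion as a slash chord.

Dm7/A

Second inversion of D minor seventh has the fifth (A) in the bass. As a slash chord: Dm7/A.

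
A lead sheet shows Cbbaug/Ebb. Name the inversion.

Cbbaug/Ebb means Cbb augmented with Ebb in the bass. Ebb is the third of Cbb augmented (Cbb–Ebb–Gb), so this is first inversion.

first inversion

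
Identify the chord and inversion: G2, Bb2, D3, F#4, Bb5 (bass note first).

G minor-major seventh, root position

The pitch classes G, Bb, D, F# arrange in thirds as G–Bb–D–F#: a G minor-major seventh chord.
The lowest note is G, the root of the chord, so this is root position (figured bass 7).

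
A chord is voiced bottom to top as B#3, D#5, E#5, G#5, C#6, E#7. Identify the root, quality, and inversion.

The distinct note names are B#, D#, E#, G#, C#. Stacked in thirds they read C#–E#–G#–B#–D#, which is a major ninth chord on C#.
With the seventh (B#) in the bass, the chord is in third inversion.

C# major ninth, third inversion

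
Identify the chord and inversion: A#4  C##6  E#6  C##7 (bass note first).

The distinct note names are A#, C##, E#. Stacked in thirds they read A#–C##–E#, which is a major triad on A#.
With the root (A#) in the bass, the chord is in root position (figured bass 5/3).

A# major, root position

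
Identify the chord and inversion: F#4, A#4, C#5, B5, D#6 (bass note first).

B major ninth, second inversion

The distinct note names are F#, A#, C#, B, D#. Stacked in thirds they read B–D#–F#–A#–C#, which is a major ninth chord on B.
With the fifth (F#) in the bass, the chord is in second inversion.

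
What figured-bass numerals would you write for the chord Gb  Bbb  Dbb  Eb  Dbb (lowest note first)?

6/5

The notes Gb, Bbb, Dbb, Eb stack in thirds as Eb–Gb–Bbb–Dbb — an Eb diminished seventh chord. The bass Gb is the third, so this is first inversion: figured 6/5.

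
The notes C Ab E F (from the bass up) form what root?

F

The distinct letter names are C, Ab, E, F. Arranged as a stack of thirds they read F–Ab–C–E, so F is the root (an F minor-major seventh chord).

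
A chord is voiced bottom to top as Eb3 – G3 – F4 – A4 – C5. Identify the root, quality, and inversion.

The distinct note names are Eb, G, F, A, C. Stacked in thirds they read F–A–C–Eb–G, which is a dominant ninth chord on F.
The lowest note is Eb, the seventh of the chord, so this is third inversion.

F dominant ninth, third inversion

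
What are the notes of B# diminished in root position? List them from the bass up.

The chord tones are B#–D#–F#. With the root (B#) lowest for root position: B#, D#, F#.

B#, D#, F#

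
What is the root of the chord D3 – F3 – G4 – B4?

Reordering D, F, G, B into stacked thirds gives G–B–D–F; the bottom of that stack, G, is the root.

G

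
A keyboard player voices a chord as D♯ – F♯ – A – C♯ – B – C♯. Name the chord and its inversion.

Reducing to letter names: D#, F#, A, C#, B. These stack in thirds as B–D#–F#–A–C# — a B dominant ninth chord.
The lowest note is D#, the third of the chord, so this is first inversion.

B dominant ninth, first inversion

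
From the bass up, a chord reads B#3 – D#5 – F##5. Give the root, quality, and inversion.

The distinct note names are B#, D#, F##. Stacked in thirds they read B#–D#–F##, which is a minor triad on B#.
The lowest note is B#, the root of the chord, so this is root position (figured bass 5/3).

B# minor, root position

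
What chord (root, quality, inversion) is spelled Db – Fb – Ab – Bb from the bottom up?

Reducing to letter names: Db, Fb, Ab, Bb. These stack in thirds as Bb–Db–Fb–Ab — a Bb half-diminished seventh chord.
The lowest note is Db, the third of the chord, so this is first inversion (figured bass 6/5).

Bb half-diminished seventh, first inversion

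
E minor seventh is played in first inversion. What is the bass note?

E minor seventh is E–G–B–D. First inversion places the third in the bass: G.

G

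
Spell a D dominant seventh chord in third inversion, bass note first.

The chord tones are D–F#–A–C. With the seventh (C) lowest for third inversion: C, D, F#, A.

C, D, F#, A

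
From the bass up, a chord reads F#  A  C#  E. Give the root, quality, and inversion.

F# minor seventh, root position

Reducing to letter names: F#, A, C#, E. These stack in thirds as F#–A–C#–E — an F# minor seventh chord.
With the root (F#) in the bass, the chord is in root position (figured bass 7).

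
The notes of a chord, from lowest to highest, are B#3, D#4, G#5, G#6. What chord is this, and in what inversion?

G# major, first inversion

The distinct note names are B#, D#, G#. Stacked in thirds they read G#–B#–D#, which is a major triad on G#.
B# is the third of G# major; third in the bass means first inversion (figured bass 6).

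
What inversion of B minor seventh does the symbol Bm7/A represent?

Bm7/A means B minor seventh with A in the bass. A is the seventh of B minor seventh (B–D–F#–A), so this is third inversion.

third inversion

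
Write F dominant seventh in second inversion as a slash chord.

Second inversion of F dominant seventh has the fifth (C) in the bass. As a slash chord: F7/C.

F7/C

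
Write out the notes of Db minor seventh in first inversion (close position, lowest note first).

The chord tones are Db–Fb–Ab–Cb. With the third (Fb) lowest for first inversion: Fb, Ab, Cb, Db.

Fb, Ab, Cb, Db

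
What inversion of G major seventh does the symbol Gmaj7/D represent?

second inversion

Gmaj7/D means G major seventh with D in the bass. D is the fifth of G major seventh (G–B–D–F#), so this is second inversion.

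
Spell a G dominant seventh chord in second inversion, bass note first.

D, F, G, B

The chord tones are G–B–D–F. With the fifth (D) lowest for second inversion: D, F, G, B.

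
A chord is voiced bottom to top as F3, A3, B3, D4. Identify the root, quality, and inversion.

The distinct note names are F, A, B, D. Stacked in thirds they read B–D–F–A, which is a half-diminished seventh chord on B.
The lowest note is F, the fifth of the chord, so this is second inversion (figured bass 4/3).

B half-diminished seventh, second inversion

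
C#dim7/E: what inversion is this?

C#dim7/E means C# diminished seventh with E in the bass. E is the third of C# diminished seventh (C#–E–G–Bb), so this is first inversion.

first inversion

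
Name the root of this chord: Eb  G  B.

Eb

Eb, G, B are the tones of an Eb augmented triad (Eb–G–B), making Eb the root.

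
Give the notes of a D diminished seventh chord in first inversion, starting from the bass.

F, Ab, Cb, D

D diminished seventh is D–F–Ab–Cb. First inversion puts the third (F) in the bass, with the remaining tones above: F, Ab, Cb, D.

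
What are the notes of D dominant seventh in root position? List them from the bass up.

D, F#, A, C

D dominant seventh is D–F#–A–C. Root position puts the root (D) in the bass, with the remaining tones above: D, F#, A, C.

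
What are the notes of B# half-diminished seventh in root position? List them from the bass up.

B#, D#, F#, A#

B# half-diminished seventh is B#–D#–F#–A#. Root position puts the root (B#) in the bass, with the remaining tones above: B#, D#, F#, A#.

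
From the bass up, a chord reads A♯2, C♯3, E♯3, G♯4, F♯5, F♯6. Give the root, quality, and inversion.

F# major ninth, first inversion

Reducing to letter names: A#, C#, E#, G#, F#. These stack in thirds as F#–A#–C#–E#–G# — an F# major ninth chord.
The lowest note is A#, the third of the chord, so this is first inversion.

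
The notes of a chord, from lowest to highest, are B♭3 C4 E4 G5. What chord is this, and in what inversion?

Reducing to letter names: Bb, C, E, G. These stack in thirds as C–E–G–Bb — a C dominant seventh chord.
Bb is the seventh of C dominant seventh; seventh in the bass means third inversion (figured bass 4/2).

C dominant seventh, third inversion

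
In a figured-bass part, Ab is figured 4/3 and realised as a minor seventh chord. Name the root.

Db

The figures 4/3 mean the fifth of the chord is in the bass. If Ab is the fifth of a minor seventh chord, the root is Db (chord tones Db–Fb–Ab–Cb).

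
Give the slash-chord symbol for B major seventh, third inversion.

Bmaj7/A#

Third inversion of B major seventh has the seventh (A#) in the bass. As a slash chord: Bmaj7/A#.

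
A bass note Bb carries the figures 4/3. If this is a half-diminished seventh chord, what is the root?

The figures 4/3 mean the fifth of the chord is in the bass. If Bb is the fifth of a half-diminished seventh chord, the root is E (chord tones E–G–Bb–D).

E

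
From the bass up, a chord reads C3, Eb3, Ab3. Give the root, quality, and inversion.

Reducing to letter names: C, Eb, Ab. These stack in thirds as Ab–C–Eb — an Ab major triad.
The lowest note is C, the third of the chord, so this is first inversion (figured bass 6).

Ab major, first inversion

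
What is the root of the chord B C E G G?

Reordering B, C, E, G into stacked thirds gives C–E–G–B; the bottom of that stack, C, is the root.

C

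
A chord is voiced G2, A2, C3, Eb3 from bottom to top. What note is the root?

A

The distinct letter names are G, A, C, Eb. Arranged as a stack of thirds they read A–C–Eb–G, so A is the root (an A half-diminished seventh chord).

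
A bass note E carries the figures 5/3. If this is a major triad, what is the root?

E

The figures 5/3 mean the root of the chord is in the bass. If E is the root of a major triad, the root is E (chord tones E–G#–B).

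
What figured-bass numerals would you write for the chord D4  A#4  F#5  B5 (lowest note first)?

6/5

The notes D, A#, F#, B stack in thirds as B–D–F#–A# — a B minor-major seventh chord. The bass D is the third, so this is first inversion: figured 6/5.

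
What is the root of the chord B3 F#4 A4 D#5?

B

B, F#, A, D# are the tones of a B dominant seventh chord (B–D#–F#–A), making B the root.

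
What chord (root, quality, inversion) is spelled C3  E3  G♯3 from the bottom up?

The distinct note names are C, E, G#. Stacked in thirds they read C–E–G#, which is an augmented triad on C.
The lowest note is C, the root of the chord, so this is root position (figured bass 5/3).

C augmented, root position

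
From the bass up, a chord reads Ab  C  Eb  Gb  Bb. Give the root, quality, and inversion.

Ab dominant ninth, root position

The distinct note names are Ab, C, Eb, Gb, Bb. Stacked in thirds they read Ab–C–Eb–Gb–Bb, which is a dominant ninth chord on Ab.
With the root (Ab) in the bass, the chord is in root position.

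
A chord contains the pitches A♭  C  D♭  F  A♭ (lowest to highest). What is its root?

Db

Reordering Ab, C, Db, F into stacked thirds gives Db–F–Ab–C; the bottom of that stack, Db, is the root.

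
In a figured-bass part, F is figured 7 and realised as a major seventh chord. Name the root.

F

The figures 7 mean the root of the chord is in the bass. If F is the root of a major seventh chord, the root is F (chord tones F–A–C–E).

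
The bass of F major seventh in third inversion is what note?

E

The seventh of F major seventh (F–A–C–E) is E; that is the bass in third inversion.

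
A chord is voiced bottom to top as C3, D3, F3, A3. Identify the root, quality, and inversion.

D minor seventh, third inversion

The pitch classes C, D, F, A arrange in thirds as D–F–A–C: a D minor seventh chord.
C is the seventh of D minor seventh; seventh in the bass means third inversion (figured bass 4/2).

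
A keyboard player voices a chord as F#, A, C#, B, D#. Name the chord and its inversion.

B dominant ninth, second inversion

The pitch classes F#, A, C#, B, D# arrange in thirds as B–D#–F#–A–C#: a B dominant ninth chord.
F# is the fifth of B dominant ninth; fifth in the bass means second inversion.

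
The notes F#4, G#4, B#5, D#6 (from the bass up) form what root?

The distinct letter names are F#, G#, B#, D#. Arranged as a stack of thirds they read G#–B#–D#–F#, so G# is the root (a G# dominant seventh chord).

G#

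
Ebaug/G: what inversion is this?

Ebaug/G means Eb augmented with G in the bass. G is the third of Eb augmented (Eb–G–B), so this is first inversion.

first inversion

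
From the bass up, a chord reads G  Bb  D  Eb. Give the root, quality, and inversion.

Reducing to letter names: G, Bb, D, Eb. These stack in thirds as Eb–G–Bb–D — an Eb major seventh chord.
The lowest note is G, the third of the chord, so this is first inversion (figured bass 6/5).

Eb major seventh, first inversion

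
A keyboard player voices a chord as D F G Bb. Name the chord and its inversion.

G minor seventh, second inversion

Reducing to letter names: D, F, G, Bb. These stack in thirds as G–Bb–D–F — a G minor seventh chord.
With the fifth (D) in the bass, the chord is in second inversion (figured bass 4/3).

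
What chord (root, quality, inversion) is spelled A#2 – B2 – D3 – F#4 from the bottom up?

The pitch classes A#, B, D, F# arrange in thirds as B–D–F#–A#: a B minor-major seventh chord.
The lowest note is A#, the seventh of the chord, so this is third inversion (figured bass 4/2).

B minor-major seventh, third inversion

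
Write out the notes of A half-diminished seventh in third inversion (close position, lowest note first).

G, A, C, Eb

Spelling A half-diminished seventh: A–C–Eb–G. In third inversion the seventh is bass, giving G, A, C, Eb from the bottom.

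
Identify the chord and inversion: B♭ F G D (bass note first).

G minor seventh, first inversion

The distinct note names are Bb, F, G, D. Stacked in thirds they read G–Bb–D–F, which is a minor seventh chord on G.
Bb is the third of G minor seventh; third in the bass means first inversion (figured bass 6/5).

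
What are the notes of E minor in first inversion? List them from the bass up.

G, B, E

E minor is E–G–B. First inversion puts the third (G) in the bass, with the remaining tones above: G, B, E.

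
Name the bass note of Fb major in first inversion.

Fb major is Fb–Ab–Cb. First inversion places the third in the bass: Ab.

Ab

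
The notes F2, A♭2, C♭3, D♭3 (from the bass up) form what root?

Db

Reordering F, Ab, Cb, Db into stacked thirds gives Db–F–Ab–Cb; the bottom of that stack, Db, is the root.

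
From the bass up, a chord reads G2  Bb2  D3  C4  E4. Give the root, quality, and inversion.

C dominant ninth, second inversion

The pitch classes G, Bb, D, C, E arrange in thirds as C–E–G–Bb–D: a C dominant ninth chord.
The lowest note is G, the fifth of the chord, so this is second inversion.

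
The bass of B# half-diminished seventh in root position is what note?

B#

In root position the root is lowest. For B# half-diminished seventh (B#–D#–F#–A#) that is B#.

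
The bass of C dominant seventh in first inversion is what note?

C dominant seventh is C–E–G–Bb. First inversion places the third in the bass: E.

E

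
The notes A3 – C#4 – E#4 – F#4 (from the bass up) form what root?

F#

Reordering A, C#, E#, F# into stacked thirds gives F#–A–C#–E#; the bottom of that stack, F#, is the root.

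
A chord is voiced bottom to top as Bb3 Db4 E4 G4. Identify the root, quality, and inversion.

E diminished seventh, second inversion

The distinct note names are Bb, Db, E, G. Stacked in thirds they read E–G–Bb–Db, which is a diminished seventh chord on E.
With the fifth (Bb) in the bass, the chord is in second inversion (figured bass 4/3).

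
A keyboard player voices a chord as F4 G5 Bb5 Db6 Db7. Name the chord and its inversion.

G half-diminished seventh, third inversion

The distinct note names are F, G, Bb, Db. Stacked in thirds they read G–Bb–Db–F, which is a half-diminished seventh chord on G.
With the seventh (F) in the bass, the chord is in third inversion (figured bass 4/2).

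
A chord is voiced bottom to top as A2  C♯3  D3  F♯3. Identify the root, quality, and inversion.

D major seventh, second inversion

The pitch classes A, C#, D, F# arrange in thirds as D–F#–A–C#: a D major seventh chord.
The lowest note is A, the fifth of the chord, so this is second inversion (figured bass 4/3).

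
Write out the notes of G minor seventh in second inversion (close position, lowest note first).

D, F, G, Bb

The chord tones are G–Bb–D–F. With the fifth (D) lowest for second inversion: D, F, G, Bb.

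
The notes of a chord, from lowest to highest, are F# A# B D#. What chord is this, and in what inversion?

B major seventh, second inversion

Reducing to letter names: F#, A#, B, D#. These stack in thirds as B–D#–F#–A# — a B major seventh chord.
With the fifth (F#) in the bass, the chord is in second inversion (figured bass 4/3).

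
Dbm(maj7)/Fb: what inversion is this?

first inversion

Dbm(maj7)/Fb means Db minor-major seventh with Fb in the bass. Fb is the third of Db minor-major seventh (Db–Fb–Ab–C), so this is first inversion.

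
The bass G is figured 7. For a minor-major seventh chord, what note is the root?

G

The figures 7 mean the root of the chord is in the bass. If G is the root of a minor-major seventh chord, the root is G (chord tones G–Bb–D–F#).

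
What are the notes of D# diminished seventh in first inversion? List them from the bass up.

F#, A, C, D#

The chord tones are D#–F#–A–C. With the third (F#) lowest for first inversion: F#, A, C, D#.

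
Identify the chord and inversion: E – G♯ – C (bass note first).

C augmented, first inversion

The pitch classes E, G#, C arrange in thirds as C–E–G#: a C augmented triad.
The lowest note is E, the third of the chord, so this is first inversion (figured bass 6).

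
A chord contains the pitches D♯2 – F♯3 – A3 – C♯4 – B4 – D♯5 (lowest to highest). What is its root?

B

The distinct letter names are D#, F#, A, C#, B. Arranged as a stack of thirds they read B–D#–F#–A–C#, so B is the root (a B dominant ninth chord).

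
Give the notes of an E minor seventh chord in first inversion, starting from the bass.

Spelling E minor seventh: E–G–B–D. In first inversion the third is bass, giving G, B, D, E from the bottom.

G, B, D, E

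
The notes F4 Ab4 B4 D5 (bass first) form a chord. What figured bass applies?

The notes F, Ab, B, D stack in thirds as B–D–F–Ab — a B diminished seventh chord. The bass F is the fifth, so this is second inversion: figured 4/3.

4/3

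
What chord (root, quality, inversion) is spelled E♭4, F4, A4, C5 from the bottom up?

The pitch classes Eb, F, A, C arrange in thirds as F–A–C–Eb: an F dominant seventh chord.
Eb is the seventh of F dominant seventh; seventh in the bass means third inversion (figured bass 4/2).

F dominant seventh, third inversion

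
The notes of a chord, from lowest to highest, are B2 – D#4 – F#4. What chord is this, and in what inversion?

The distinct note names are B, D#, F#. Stacked in thirds they read B–D#–F#, which is a major triad on B.
B is the root of B major; root in the bass means root position (figured bass 5/3).

B major, root position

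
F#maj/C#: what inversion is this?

F#maj/C# means F# major with C# in the bass. C# is the fifth of F# major (F#–A#–C#), so this is second inversion.

second inversion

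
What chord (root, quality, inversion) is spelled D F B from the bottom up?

The distinct note names are D, F, B. Stacked in thirds they read B–D–F, which is a diminished triad on B.
D is the third of B diminished; third in the bass means first inversion (figured bass 6).

B diminished, first inversion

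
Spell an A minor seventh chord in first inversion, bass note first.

C, E, G, A

A minor seventh is A–C–E–G. First inversion puts the third (C) in the bass, with the remaining tones above: C, E, G, A.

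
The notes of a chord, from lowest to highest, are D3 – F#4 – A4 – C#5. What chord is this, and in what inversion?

D major seventh, root position

The distinct note names are D, F#, A, C#. Stacked in thirds they read D–F#–A–C#, which is a major seventh chord on D.
D is the root of D major seventh; root in the bass means root position (figured bass 7).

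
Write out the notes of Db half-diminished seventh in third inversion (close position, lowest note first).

Cb, Db, Fb, Abb

The chord tones are Db–Fb–Abb–Cb. With the seventh (Cb) lowest for third inversion: Cb, Db, Fb, Abb.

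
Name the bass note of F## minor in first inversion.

A#

The third of F## minor (F##–A#–C##) is A#; that is the bass in first inversion.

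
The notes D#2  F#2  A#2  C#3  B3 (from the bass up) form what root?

B

Reordering D#, F#, A#, C#, B into stacked thirds gives B–D#–F#–A#–C#; the bottom of that stack, B, is the root.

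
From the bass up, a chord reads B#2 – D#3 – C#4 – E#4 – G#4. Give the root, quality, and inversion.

C# major ninth, third inversion

The distinct note names are B#, D#, C#, E#, G#. Stacked in thirds they read C#–E#–G#–B#–D#, which is a major ninth chord on C#.
B# is the seventh of C# major ninth; seventh in the bass means third inversion.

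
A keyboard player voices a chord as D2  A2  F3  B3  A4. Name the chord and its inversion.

B half-diminished seventh, first inversion

Reducing to letter names: D, A, F, B. These stack in thirds as B–D–F–A — a B half-diminished seventh chord.
With the third (D) in the bass, the chord is in first inversion (figured bass 6/5).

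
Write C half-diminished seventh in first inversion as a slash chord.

First inversion of C half-diminished seventh has the third (Eb) in the bass. As a slash chord: Cø7/Eb.

Cø7/Eb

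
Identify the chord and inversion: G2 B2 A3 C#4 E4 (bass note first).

A dominant ninth, third inversion

The distinct note names are G, B, A, C#, E. Stacked in thirds they read A–C#–E–G–B, which is a dominant ninth chord on A.
G is the seventh of A dominant ninth; seventh in the bass means third inversion.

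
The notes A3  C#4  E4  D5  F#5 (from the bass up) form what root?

Reordering A, C#, E, D, F# into stacked thirds gives D–F#–A–C#–E; the bottom of that stack, D, is the root.

D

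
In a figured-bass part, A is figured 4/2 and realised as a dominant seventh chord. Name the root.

B

The figures 4/2 mean the seventh of the chord is in the bass. If A is the seventh of a dominant seventh chord, the root is B (chord tones B–D#–F#–A).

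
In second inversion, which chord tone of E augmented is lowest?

B#

The fifth of E augmented (E–G#–B#) is B#; that is the bass in second inversion.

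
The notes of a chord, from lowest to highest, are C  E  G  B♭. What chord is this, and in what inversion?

Reducing to letter names: C, E, G, Bb. These stack in thirds as C–E–G–Bb — a C dominant seventh chord.
The lowest note is C, the root of the chord, so this is root position (figured bass 7).

C dominant seventh, root position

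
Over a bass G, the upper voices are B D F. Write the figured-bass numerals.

7

The notes G, B, D, F stack in thirds as G–B–D–F — a G dominant seventh chord. The bass G is the root, so this is root position: figured 7.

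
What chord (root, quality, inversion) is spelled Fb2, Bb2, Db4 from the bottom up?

Bb diminished, second inversion

The distinct note names are Fb, Bb, Db. Stacked in thirds they read Bb–Db–Fb, which is a diminished triad on Bb.
With the fifth (Fb) in the bass, the chord is in second inversion (figured bass 6/4).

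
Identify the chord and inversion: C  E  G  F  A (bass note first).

The pitch classes C, E, G, F, A arrange in thirds as F–A–C–E–G: an F major ninth chord.
The lowest note is C, the fifth of the chord, so this is second inversion.

F major ninth, second inversion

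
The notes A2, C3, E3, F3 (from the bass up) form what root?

Reordering A, C, E, F into stacked thirds gives F–A–C–E; the bottom of that stack, F, is the root.

F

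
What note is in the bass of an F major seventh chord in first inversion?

In first inversion the third is lowest. For F major seventh (F–A–C–E) that is A.

A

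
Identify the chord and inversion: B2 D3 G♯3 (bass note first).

The pitch classes B, D, G# arrange in thirds as G#–B–D: a G# diminished triad.
B is the third of G# diminished; third in the bass means first inversion (figured bass 6).

G# diminished, first inversion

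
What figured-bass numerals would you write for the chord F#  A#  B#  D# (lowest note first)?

The notes F#, A#, B#, D# stack in thirds as B#–D#–F#–A# — a B# half-diminished seventh chord. The bass F# is the fifth, so this is second inversion: figured 4/3.

4/3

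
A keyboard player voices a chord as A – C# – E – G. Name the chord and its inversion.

A dominant seventh, root position

The pitch classes A, C#, E, G arrange in thirds as A–C#–E–G: an A dominant seventh chord.
With the root (A) in the bass, the chord is in root position (figured bass 7).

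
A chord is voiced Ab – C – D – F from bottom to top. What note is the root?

D

Ab, C, D, F are the tones of a D half-diminished seventh chord (D–F–Ab–C), making D the root.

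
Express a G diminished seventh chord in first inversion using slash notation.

First inversion of G diminished seventh has the third (Bb) in the bass. As a slash chord: Gdim7/Bb.

Gdim7/Bb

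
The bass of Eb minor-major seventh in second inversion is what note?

The fifth of Eb minor-major seventh (Eb–Gb–Bb–D) is Bb; that is the bass in second inversion.

Bb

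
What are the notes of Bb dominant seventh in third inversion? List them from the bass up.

The chord tones are Bb–D–F–Ab. With the seventh (Ab) lowest for third inversion: Ab, Bb, D, F.

Ab, Bb, D, F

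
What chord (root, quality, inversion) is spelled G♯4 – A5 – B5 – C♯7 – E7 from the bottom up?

A major ninth, third inversion

The distinct note names are G#, A, B, C#, E. Stacked in thirds they read A–C#–E–G#–B, which is a major ninth chord on A.
G# is the seventh of A major ninth; seventh in the bass means third inversion.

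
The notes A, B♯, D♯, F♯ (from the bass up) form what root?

A, B#, D#, F# are the tones of a B# diminished seventh chord (B#–D#–F#–A), making B# the root.

B#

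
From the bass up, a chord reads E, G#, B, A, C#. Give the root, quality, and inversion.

A major ninth, second inversion

Reducing to letter names: E, G#, B, A, C#. These stack in thirds as A–C#–E–G#–B — an A major ninth chord.
E is the fifth of A major ninth; fifth in the bass means second inversion.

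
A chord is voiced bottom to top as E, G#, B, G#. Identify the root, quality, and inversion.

The pitch classes E, G#, B arrange in thirds as E–G#–B: an E major triad.
E is the root of E major; root in the bass means root position (figured bass 5/3).

E major, root position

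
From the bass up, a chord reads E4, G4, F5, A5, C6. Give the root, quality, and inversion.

The pitch classes E, G, F, A, C arrange in thirds as F–A–C–E–G: an F major ninth chord.
E is the seventh of F major ninth; seventh in the bass means third inversion.

F major ninth, third inversion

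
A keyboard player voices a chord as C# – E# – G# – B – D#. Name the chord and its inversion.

The pitch classes C#, E#, G#, B, D# arrange in thirds as C#–E#–G#–B–D#: a C# dominant ninth chord.
With the root (C#) in the bass, the chord is in root position.

C# dominant ninth, root position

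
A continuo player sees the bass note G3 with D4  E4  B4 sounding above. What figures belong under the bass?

The notes G, D, E, B stack in thirds as E–G–B–D — an E minor seventh chord. The bass G is the third, so this is first inversion: figured 6/5.

6/5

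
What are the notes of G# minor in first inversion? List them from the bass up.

The chord tones are G#–B–D#. With the third (B) lowest for first inversion: B, D#, G#.

B, D#, G#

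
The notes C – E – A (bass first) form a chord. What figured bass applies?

The notes C, E, A stack in thirds as A–C–E — an A minor triad. The bass C is the third, so this is first inversion: figured 6.

6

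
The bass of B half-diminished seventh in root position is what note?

The root of B half-diminished seventh (B–D–F–A) is B; that is the bass in root position.

B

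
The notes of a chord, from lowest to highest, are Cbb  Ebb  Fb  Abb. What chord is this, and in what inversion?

Fb half-diminished seventh, second inversion

The distinct note names are Cbb, Ebb, Fb, Abb. Stacked in thirds they read Fb–Abb–Cbb–Ebb, which is a half-diminished seventh chord on Fb.
With the fifth (Cbb) in the bass, the chord is in second inversion (figured bass 4/3).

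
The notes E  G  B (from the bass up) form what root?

The distinct letter names are E, G, B. Arranged as a stack of thirds they read E–G–B, so E is the root (an E minor triad).

E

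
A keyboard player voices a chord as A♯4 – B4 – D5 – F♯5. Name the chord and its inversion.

B minor-major seventh, third inversion

The pitch classes A#, B, D, F# arrange in thirds as B–D–F#–A#: a B minor-major seventh chord.
With the seventh (A#) in the bass, the chord is in third inversion (figured bass 4/2).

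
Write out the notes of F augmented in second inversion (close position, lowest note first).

C#, F, A

The chord tones are F–A–C#. With the fifth (C#) lowest for second inversion: C#, F, A.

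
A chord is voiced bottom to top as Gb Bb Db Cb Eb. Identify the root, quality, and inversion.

The pitch classes Gb, Bb, Db, Cb, Eb arrange in thirds as Cb–Eb–Gb–Bb–Db: a Cb major ninth chord.
With the fifth (Gb) in the bass, the chord is in second inversion.

Cb major ninth, second inversion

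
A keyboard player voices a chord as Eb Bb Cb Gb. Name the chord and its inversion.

Cb major seventh, first inversion

The pitch classes Eb, Bb, Cb, Gb arrange in thirds as Cb–Eb–Gb–Bb: a Cb major seventh chord.
With the third (Eb) in the bass, the chord is in first inversion (figured bass 6/5).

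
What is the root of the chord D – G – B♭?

Reordering D, G, Bb into stacked thirds gives G–Bb–D; the bottom of that stack, G, is the root.

G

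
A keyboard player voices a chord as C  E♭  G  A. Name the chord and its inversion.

The pitch classes C, Eb, G, A arrange in thirds as A–C–Eb–G: an A half-diminished seventh chord.
The lowest note is C, the third of the chord, so this is first inversion (figured bass 6/5).

A half-diminished seventh, first inversion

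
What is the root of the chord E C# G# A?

Reordering E, C#, G#, A into stacked thirds gives A–C#–E–G#; the bottom of that stack, A, is the root.

A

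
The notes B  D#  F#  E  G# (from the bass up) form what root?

E

B, D#, F#, E, G# are the tones of an E major ninth chord (E–G#–B–D#–F#), making E the root.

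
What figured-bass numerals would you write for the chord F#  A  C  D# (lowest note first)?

The notes F#, A, C, D# stack in thirds as D#–F#–A–C — a D# diminished seventh chord. The bass F# is the third, so this is first inversion: figured 6/5.

6/5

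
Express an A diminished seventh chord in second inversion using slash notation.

Adim7/Eb

Second inversion of A diminished seventh has the fifth (Eb) in the bass. As a slash chord: Adim7/Eb.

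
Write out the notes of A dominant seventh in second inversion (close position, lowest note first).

E, G, A, C#

Spelling A dominant seventh: A–C#–E–G. In second inversion the fifth is bass, giving E, G, A, C# from the bottom.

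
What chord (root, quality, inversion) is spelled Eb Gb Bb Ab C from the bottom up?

Ab dominant ninth, second inversion

The distinct note names are Eb, Gb, Bb, Ab, C. Stacked in thirds they read Ab–C–Eb–Gb–Bb, which is a dominant ninth chord on Ab.
Eb is the fifth of Ab dominant ninth; fifth in the bass means second inversion.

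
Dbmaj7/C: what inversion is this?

third inversion

Dbmaj7/C means Db major seventh with C in the bass. C is the seventh of Db major seventh (Db–F–Ab–C), so this is third inversion.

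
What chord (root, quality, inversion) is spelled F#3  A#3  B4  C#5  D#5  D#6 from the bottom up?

B major ninth, second inversion

Reducing to letter names: F#, A#, B, C#, D#. These stack in thirds as B–D#–F#–A#–C# — a B major ninth chord.
With the fifth (F#) in the bass, the chord is in second inversion.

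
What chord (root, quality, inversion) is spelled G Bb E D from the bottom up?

E half-diminished seventh, first inversion

Reducing to letter names: G, Bb, E, D. These stack in thirds as E–G–Bb–D — an E half-diminished seventh chord.
With the third (G) in the bass, the chord is in first inversion (figured bass 6/5).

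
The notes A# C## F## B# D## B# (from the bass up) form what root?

B#

The distinct letter names are A#, C##, F##, B#, D##. Arranged as a stack of thirds they read B#–D##–F##–A#–C##, so B# is the root (a B# dominant ninth chord).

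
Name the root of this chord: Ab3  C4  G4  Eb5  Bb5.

Ab, C, G, Eb, Bb are the tones of an Ab major ninth chord (Ab–C–Eb–G–Bb), making Ab the root.

Ab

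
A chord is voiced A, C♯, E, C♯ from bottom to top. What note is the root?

Reordering A, C#, E into stacked thirds gives A–C#–E; the bottom of that stack, A, is the root.

A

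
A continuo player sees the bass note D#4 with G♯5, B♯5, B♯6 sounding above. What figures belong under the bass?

6/4

The notes D#, G#, B# stack in thirds as G#–B#–D# — a G# major triad. The bass D# is the fifth, so this is second inversion: figured 6/4.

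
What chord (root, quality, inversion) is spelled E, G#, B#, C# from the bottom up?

The distinct note names are E, G#, B#, C#. Stacked in thirds they read C#–E–G#–B#, which is a minor-major seventh chord on C#.
The lowest note is E, the third of the chord, so this is first inversion (figured bass 6/5).

C# minor-major seventh, first inversion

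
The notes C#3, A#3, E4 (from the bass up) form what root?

The distinct letter names are C#, A#, E. Arranged as a stack of thirds they read A#–C#–E, so A# is the root (an A# diminished triad).

A#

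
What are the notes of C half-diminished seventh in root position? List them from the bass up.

The chord tones are C–Eb–Gb–Bb. With the root (C) lowest for root position: C, Eb, Gb, Bb.

C, Eb, Gb, Bb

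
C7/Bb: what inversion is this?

C7/Bb means C dominant seventh with Bb in the bass. Bb is the seventh of C dominant seventh (C–E–G–Bb), so this is third inversion.

third inversion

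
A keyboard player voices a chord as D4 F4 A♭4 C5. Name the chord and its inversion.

The distinct note names are D, F, Ab, C. Stacked in thirds they read D–F–Ab–C, which is a half-diminished seventh chord on D.
With the root (D) in the bass, the chord is in root position (figured bass 7).

D half-diminished seventh, root position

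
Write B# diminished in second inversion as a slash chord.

Second inversion of B# diminished has the fifth (F#) in the bass. As a slash chord: B#dim/F#.

B#dim/F#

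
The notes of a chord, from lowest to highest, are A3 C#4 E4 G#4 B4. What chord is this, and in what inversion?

The pitch classes A, C#, E, G#, B arrange in thirds as A–C#–E–G#–B: an A major ninth chord.
With the root (A) in the bass, the chord is in root position.

A major ninth, root position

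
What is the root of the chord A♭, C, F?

F

Reordering Ab, C, F into stacked thirds gives F–Ab–C; the bottom of that stack, F, is the root.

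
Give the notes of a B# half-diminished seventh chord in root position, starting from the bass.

B#, D#, F#, A#

The chord tones are B#–D#–F#–A#. With the root (B#) lowest for root position: B#, D#, F#, A#.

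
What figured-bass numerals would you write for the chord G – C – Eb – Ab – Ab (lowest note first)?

The notes G, C, Eb, Ab stack in thirds as Ab–C–Eb–G — an Ab major seventh chord. The bass G is the seventh, so this is third inversion: figured 4/2.

4/2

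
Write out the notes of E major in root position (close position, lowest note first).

The chord tones are E–G#–B. With the root (E) lowest for root position: E, G#, B.

E, G#, B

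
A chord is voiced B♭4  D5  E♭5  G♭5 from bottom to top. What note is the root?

Bb, D, Eb, Gb are the tones of an Eb minor-major seventh chord (Eb–Gb–Bb–D), making Eb the root.

Eb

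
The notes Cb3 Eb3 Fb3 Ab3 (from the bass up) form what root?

Cb, Eb, Fb, Ab are the tones of an Fb major seventh chord (Fb–Ab–Cb–Eb), making Fb the root.

Fb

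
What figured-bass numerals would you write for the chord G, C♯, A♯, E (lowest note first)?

4/2

The notes G, C#, A#, E stack in thirds as A#–C#–E–G — an A# diminished seventh chord. The bass G is the seventh, so this is third inversion: figured 4/2.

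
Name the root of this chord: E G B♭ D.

Reordering E, G, Bb, D into stacked thirds gives E–G–Bb–D; the bottom of that stack, E, is the root.

E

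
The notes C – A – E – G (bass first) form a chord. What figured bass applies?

6/5

The notes C, A, E, G stack in thirds as A–C–E–G — an A minor seventh chord. The bass C is the third, so this is first inversion: figured 6/5.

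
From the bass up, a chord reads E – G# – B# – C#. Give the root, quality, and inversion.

The pitch classes E, G#, B#, C# arrange in thirds as C#–E–G#–B#: a C# minor-major seventh chord.
The lowest note is E, the third of the chord, so this is first inversion (figured bass 6/5).

C# minor-major seventh, first inversion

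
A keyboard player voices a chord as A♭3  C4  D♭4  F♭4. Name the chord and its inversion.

The distinct note names are Ab, C, Db, Fb. Stacked in thirds they read Db–Fb–Ab–C, which is a minor-major seventh chord on Db.
The lowest note is Ab, the fifth of the chord, so this is second inversion (figured bass 4/3).

Db minor-major seventh, second inversion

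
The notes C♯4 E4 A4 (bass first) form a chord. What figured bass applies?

6

The notes C#, E, A stack in thirds as A–C#–E — an A major triad. The bass C# is the third, so this is first inversion: figured 6.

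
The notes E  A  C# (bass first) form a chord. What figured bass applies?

6/4

The notes E, A, C# stack in thirds as A–C#–E — an A major triad. The bass E is the fifth, so this is second inversion: figured 6/4.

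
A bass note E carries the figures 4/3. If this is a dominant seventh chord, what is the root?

A

The figures 4/3 mean the fifth of the chord is in the bass. If E is the fifth of a dominant seventh chord, the root is A (chord tones A–C#–E–G).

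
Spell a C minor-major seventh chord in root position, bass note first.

The chord tones are C–Eb–G–B. With the root (C) lowest for root position: C, Eb, G, B.

C, Eb, G, B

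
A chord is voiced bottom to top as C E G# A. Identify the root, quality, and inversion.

A minor-major seventh, first inversion

Reducing to letter names: C, E, G#, A. These stack in thirds as A–C–E–G# — an A minor-major seventh chord.
With the third (C) in the bass, the chord is in first inversion (figured bass 6/5).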